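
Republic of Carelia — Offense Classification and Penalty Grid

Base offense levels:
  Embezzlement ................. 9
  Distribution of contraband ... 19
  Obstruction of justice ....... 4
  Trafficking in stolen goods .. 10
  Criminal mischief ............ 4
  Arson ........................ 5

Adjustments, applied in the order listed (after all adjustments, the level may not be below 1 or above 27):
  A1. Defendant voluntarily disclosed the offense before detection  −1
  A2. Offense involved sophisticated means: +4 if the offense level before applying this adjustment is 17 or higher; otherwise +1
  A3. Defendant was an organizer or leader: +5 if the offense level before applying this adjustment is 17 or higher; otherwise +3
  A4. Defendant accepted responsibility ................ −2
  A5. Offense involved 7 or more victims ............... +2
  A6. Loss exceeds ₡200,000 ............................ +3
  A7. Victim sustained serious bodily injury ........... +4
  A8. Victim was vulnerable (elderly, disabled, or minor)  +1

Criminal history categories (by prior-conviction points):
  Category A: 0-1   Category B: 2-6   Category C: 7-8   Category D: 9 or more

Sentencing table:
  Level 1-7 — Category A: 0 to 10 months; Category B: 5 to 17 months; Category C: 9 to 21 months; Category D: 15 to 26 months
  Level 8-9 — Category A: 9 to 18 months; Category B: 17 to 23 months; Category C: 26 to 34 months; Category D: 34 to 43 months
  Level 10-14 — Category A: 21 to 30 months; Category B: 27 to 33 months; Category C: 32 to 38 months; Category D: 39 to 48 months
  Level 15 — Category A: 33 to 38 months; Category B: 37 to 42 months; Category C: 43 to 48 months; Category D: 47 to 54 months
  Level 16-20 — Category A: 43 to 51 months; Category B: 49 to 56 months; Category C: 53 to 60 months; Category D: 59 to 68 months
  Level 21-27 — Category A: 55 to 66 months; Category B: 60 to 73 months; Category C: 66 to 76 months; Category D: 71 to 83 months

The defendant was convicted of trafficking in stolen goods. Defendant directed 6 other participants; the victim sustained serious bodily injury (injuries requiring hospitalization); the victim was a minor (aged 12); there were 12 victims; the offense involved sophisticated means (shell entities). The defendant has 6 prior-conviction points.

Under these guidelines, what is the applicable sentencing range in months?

Base offense level for trafficking in stolen goods: 10.
A1 does not apply.
A2 applies (level before this adjustment is 10 < 17, so +1): 10 + 1 = 11.
A3 applies (level before this adjustment is 11 < 17, so +3): 11 + 3 = 14.
A4 does not apply.
A5 applies: 14 + 2 = 16.
A7 applies: 16 + 4 = 20.
A8 applies: 20 + 1 = 21.
Final offense level: 21.
Criminal history: 6 prior points → Category B (2-6).
Level 21 falls in the 21-27 band.
Grid: Level 21-27 × Category B = 60-73 months.

60-73 months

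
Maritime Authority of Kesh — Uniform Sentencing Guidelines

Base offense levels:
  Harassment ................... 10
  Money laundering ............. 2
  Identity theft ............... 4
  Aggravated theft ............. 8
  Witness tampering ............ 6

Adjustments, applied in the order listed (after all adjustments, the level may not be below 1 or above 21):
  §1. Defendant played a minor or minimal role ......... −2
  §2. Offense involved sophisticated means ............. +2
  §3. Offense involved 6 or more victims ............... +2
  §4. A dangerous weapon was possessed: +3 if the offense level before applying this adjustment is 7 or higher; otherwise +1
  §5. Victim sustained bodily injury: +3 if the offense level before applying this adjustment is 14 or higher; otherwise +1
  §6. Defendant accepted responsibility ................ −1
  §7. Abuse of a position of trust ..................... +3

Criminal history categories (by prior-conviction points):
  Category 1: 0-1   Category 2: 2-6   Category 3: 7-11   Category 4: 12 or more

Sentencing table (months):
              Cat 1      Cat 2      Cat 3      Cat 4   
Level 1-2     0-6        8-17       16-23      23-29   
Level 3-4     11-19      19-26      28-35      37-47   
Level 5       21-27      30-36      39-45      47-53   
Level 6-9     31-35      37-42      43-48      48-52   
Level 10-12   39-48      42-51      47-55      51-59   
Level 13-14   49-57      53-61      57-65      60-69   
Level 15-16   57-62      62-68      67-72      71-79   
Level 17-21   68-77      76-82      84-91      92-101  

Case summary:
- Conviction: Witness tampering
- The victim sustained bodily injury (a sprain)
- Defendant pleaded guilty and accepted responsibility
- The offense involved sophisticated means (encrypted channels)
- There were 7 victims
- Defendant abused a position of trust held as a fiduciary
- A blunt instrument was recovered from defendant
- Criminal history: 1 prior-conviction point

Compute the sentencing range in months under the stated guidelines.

57-62 months

Base offense level for witness tampering: 6.
§2 applies: 6 + 2 = 8.
§3 applies: 8 + 2 = 10.
§4 applies (level before this adjustment is 10 ≥ 7, so +3): 10 + 3 = 13.
§5 applies (level before this adjustment is 13 < 14, so +1): 13 + 1 = 14.
§6 applies: 14 − 1 = 13.
§7 applies: 13 + 3 = 16.
Final offense level: 16.
Criminal history: 1 prior point → Category 1 (0-1).
Level 16 falls in the 15-16 band.
Grid: Level 15-16 × Category 1 = 57-62 months.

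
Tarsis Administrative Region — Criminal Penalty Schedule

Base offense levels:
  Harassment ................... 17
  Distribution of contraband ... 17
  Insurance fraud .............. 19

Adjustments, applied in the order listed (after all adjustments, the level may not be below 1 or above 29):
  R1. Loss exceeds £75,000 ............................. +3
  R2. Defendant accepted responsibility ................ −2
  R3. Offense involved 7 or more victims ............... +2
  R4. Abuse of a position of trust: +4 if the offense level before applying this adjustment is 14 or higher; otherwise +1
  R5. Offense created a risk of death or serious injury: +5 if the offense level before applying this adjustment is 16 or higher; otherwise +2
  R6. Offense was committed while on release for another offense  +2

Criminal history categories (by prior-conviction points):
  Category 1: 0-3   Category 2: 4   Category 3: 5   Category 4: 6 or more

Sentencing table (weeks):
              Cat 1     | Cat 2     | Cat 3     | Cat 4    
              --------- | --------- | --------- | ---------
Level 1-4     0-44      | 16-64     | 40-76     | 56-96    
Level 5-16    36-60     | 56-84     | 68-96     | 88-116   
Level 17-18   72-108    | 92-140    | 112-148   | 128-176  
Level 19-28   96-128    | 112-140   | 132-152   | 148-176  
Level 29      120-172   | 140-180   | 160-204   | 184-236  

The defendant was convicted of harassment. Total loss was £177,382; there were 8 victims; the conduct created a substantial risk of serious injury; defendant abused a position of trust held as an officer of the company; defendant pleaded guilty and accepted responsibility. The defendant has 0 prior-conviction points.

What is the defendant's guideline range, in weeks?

Base offense level for harassment: 17.
R1 applies: 17 + 3 = 20.
R2 applies: 20 − 2 = 18.
R3 applies: 18 + 2 = 20.
R4 applies (level before this adjustment is 20 ≥ 14, so +4): 20 + 4 = 24.
R5 applies (level before this adjustment is 24 ≥ 16, so +5): 24 + 5 = 29.
R6 does not apply.
Final offense level: 29.
Criminal history: 0 prior points → Category 1 (0-3).
Level 29 falls in the 29 band.
Grid: Level 29 × Category 1 = 120-172 weeks.

120-172 weeks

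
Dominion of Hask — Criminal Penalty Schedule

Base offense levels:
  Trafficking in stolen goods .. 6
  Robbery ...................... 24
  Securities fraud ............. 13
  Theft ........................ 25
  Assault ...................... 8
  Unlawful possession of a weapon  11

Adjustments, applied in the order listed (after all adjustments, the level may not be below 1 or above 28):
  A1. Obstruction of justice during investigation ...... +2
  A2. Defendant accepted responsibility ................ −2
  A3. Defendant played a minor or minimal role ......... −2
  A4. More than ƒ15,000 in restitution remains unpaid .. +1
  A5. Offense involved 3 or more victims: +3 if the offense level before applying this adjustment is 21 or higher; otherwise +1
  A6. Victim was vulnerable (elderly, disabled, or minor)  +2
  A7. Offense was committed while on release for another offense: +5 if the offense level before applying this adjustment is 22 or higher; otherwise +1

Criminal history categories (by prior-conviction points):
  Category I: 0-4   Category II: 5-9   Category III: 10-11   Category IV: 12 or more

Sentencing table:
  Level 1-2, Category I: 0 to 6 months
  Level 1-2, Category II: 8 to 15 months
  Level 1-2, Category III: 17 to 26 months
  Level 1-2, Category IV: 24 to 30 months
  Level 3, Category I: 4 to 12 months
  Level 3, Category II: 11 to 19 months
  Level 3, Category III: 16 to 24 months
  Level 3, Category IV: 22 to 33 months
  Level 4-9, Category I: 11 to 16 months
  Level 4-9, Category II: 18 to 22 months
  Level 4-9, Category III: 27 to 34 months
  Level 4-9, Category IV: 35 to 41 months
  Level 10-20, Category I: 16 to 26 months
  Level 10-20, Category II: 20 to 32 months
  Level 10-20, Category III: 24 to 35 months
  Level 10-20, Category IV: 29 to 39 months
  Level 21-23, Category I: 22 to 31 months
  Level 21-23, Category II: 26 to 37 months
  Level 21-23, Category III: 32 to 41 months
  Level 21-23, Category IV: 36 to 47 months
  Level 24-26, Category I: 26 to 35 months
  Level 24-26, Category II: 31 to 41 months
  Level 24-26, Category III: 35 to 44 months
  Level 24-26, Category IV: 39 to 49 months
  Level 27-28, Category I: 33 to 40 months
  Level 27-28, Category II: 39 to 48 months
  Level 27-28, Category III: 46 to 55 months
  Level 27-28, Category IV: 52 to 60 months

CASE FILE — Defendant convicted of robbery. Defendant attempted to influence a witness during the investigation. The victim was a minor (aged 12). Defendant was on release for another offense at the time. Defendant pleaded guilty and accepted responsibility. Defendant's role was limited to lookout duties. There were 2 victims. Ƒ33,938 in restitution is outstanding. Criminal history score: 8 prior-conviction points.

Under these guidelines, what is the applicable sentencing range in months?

39-48 months

Base offense level for robbery: 24.
A1 applies: 24 + 2 = 26.
A2 applies: 26 − 2 = 24.
A3 applies: 24 − 2 = 22.
A4 applies: 22 + 1 = 23.
A5 does not apply.
A6 applies: 23 + 2 = 25.
A7 applies (level before this adjustment is 25 ≥ 22, so +5): 25 + 5 = 30.
Level 30 exceeds the maximum of 28; capped at 28.
Final offense level: 28.
Criminal history: 8 prior points → Category II (5-9).
Level 28 falls in the 27-28 band.
Grid: Level 27-28 × Category II = 39-48 months.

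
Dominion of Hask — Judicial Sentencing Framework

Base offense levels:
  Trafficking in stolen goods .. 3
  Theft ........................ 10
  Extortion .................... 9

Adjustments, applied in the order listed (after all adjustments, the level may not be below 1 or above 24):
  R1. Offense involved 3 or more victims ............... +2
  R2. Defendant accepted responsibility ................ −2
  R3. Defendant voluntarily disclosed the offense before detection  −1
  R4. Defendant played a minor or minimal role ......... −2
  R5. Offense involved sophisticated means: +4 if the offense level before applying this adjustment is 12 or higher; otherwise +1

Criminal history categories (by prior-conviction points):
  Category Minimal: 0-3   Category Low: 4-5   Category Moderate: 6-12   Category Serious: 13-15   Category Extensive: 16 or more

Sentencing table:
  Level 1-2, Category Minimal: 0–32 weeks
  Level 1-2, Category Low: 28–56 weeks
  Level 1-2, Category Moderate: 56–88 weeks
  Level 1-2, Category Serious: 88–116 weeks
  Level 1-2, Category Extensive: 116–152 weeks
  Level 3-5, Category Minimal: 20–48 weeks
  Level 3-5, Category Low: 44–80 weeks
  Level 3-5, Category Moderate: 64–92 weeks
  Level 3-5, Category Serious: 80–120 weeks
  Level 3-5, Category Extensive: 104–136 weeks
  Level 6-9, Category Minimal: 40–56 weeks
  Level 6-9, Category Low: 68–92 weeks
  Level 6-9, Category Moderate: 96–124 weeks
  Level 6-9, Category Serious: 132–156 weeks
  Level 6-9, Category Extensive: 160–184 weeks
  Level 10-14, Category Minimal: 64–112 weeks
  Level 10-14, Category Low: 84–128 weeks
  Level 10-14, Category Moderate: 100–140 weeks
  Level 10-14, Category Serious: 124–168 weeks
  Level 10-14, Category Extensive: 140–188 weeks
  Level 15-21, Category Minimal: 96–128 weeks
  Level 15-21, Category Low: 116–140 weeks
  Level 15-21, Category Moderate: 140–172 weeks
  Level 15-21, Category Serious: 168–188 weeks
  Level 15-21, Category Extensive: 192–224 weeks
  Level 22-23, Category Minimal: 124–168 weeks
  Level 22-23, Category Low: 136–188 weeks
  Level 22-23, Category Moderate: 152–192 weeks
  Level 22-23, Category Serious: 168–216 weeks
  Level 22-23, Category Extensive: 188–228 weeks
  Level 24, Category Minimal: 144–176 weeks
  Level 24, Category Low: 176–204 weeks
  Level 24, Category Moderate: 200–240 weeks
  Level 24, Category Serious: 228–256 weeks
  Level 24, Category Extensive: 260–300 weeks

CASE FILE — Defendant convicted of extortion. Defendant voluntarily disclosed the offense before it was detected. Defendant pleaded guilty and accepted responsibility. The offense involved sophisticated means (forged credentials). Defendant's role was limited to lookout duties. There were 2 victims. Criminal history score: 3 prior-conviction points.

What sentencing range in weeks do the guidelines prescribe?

20-48 weeks

Base offense level for extortion: 9.
R2 applies: 9 − 2 = 7.
R3 applies: 7 − 1 = 6.
R4 applies: 6 − 2 = 4.
R5 applies (level before this adjustment is 4 < 12, so +1): 4 + 1 = 5.
Final offense level: 5.
Criminal history: 3 prior points → Category Minimal (0-3).
Level 5 falls in the 3-5 band.
Grid: Level 3-5 × Category Minimal = 20-48 weeks.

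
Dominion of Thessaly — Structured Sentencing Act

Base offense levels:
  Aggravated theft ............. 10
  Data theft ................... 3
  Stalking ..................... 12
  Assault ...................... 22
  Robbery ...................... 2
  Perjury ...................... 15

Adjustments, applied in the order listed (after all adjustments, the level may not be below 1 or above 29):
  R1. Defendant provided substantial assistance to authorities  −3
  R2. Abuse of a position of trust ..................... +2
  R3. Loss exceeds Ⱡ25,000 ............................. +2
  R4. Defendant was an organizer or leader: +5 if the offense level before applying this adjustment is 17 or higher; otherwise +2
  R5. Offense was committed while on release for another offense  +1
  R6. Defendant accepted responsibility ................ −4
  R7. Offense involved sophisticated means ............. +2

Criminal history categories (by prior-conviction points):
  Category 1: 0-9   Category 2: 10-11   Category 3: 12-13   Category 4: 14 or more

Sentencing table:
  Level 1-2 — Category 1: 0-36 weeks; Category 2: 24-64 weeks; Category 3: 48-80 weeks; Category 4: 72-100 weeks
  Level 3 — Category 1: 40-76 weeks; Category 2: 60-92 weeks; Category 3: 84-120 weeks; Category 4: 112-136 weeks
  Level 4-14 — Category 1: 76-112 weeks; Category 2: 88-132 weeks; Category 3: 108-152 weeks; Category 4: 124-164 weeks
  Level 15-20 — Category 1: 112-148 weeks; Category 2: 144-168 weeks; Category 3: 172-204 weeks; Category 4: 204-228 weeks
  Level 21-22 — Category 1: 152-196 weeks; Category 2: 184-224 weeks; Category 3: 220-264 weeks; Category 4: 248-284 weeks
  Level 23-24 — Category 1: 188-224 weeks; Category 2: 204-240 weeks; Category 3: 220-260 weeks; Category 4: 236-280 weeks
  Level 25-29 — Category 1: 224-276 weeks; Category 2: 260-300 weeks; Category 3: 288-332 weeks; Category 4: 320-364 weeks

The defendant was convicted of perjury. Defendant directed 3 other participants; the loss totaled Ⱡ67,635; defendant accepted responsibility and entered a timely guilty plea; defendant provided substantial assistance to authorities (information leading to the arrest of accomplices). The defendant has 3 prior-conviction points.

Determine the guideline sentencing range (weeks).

Base offense level for perjury: 15.
R1 applies: 15 − 3 = 12.
R3 applies: 12 + 2 = 14.
R4 applies (level before this adjustment is 14 < 17, so +2): 14 + 2 = 16.
R6 applies: 16 − 4 = 12.
R7 does not apply.
Final offense level: 12.
Criminal history: 3 prior points → Category 1 (0-9).
Level 12 falls in the 4-14 band.
Grid: Level 4-14 × Category 1 = 76-112 weeks.

76-112 weeks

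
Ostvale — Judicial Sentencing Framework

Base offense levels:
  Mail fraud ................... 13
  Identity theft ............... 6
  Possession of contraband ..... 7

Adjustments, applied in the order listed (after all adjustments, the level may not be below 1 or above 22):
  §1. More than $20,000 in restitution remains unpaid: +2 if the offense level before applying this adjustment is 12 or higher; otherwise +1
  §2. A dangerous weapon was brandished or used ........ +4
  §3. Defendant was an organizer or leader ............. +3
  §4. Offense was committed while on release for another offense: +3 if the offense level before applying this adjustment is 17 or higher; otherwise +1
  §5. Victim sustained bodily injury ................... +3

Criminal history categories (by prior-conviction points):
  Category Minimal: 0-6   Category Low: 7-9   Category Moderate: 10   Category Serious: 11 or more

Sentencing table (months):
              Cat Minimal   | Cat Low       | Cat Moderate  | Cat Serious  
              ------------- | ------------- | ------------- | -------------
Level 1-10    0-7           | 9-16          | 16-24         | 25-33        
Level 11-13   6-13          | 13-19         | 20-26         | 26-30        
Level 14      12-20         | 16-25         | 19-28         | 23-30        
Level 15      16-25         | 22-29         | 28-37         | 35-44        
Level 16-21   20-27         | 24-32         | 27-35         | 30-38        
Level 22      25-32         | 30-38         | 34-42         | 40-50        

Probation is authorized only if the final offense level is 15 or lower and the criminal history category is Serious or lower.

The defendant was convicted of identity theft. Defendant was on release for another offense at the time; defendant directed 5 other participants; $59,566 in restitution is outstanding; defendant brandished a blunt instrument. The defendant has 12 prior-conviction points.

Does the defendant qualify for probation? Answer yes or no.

Base offense level for identity theft: 6.
§1 applies (level before this adjustment is 6 < 12, so +1): 6 + 1 = 7.
§2 applies: 7 + 4 = 11.
§3 applies: 11 + 3 = 14.
§4 applies (level before this adjustment is 14 < 17, so +1): 14 + 1 = 15.
§5 does not apply.
Final offense level: 15.
Criminal history: 12 prior points → Category Serious (11+).
Level 15 falls in the 15 band.
Grid: Level 15 × Category Serious = 35-44 months.
Probation check: level 15 ≤ 15 and category Serious ≤ Serious → eligible.

Yes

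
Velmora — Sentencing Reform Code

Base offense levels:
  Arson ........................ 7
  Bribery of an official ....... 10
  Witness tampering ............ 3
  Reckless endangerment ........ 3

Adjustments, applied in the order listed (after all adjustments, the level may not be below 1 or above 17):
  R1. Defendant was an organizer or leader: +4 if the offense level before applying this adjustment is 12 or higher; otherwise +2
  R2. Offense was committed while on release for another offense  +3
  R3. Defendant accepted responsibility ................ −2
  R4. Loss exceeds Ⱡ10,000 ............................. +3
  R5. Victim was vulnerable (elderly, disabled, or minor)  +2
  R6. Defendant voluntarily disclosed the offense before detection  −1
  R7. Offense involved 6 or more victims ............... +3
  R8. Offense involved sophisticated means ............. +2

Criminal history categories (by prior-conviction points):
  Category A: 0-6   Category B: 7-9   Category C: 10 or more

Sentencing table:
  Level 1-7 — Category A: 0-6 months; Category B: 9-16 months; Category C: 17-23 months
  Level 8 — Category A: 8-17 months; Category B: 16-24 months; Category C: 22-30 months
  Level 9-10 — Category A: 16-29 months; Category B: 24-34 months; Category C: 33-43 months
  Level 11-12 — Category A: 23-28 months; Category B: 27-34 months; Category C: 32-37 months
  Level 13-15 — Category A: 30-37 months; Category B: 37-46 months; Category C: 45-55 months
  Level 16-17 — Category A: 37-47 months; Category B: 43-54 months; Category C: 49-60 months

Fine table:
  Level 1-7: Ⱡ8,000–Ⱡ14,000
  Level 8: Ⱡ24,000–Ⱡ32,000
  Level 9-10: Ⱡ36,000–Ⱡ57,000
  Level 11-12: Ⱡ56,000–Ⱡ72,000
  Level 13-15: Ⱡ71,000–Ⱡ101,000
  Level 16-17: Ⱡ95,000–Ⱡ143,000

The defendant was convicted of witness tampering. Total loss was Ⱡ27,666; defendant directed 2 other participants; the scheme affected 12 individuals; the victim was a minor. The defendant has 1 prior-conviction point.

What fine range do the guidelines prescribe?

Base offense level for witness tampering: 3.
R1 applies (level before this adjustment is 3 < 12, so +2): 3 + 2 = 5.
R2 does not apply.
R3 does not apply.
R4 applies: 5 + 3 = 8.
R5 applies: 8 + 2 = 10.
R7 applies: 10 + 3 = 13.
R8 does not apply.
Final offense level: 13.
Level 13 falls in the 13-15 band.
Fine table: Level 13-15 → Ⱡ71,000–Ⱡ101,000.

Ⱡ71,000–Ⱡ101,000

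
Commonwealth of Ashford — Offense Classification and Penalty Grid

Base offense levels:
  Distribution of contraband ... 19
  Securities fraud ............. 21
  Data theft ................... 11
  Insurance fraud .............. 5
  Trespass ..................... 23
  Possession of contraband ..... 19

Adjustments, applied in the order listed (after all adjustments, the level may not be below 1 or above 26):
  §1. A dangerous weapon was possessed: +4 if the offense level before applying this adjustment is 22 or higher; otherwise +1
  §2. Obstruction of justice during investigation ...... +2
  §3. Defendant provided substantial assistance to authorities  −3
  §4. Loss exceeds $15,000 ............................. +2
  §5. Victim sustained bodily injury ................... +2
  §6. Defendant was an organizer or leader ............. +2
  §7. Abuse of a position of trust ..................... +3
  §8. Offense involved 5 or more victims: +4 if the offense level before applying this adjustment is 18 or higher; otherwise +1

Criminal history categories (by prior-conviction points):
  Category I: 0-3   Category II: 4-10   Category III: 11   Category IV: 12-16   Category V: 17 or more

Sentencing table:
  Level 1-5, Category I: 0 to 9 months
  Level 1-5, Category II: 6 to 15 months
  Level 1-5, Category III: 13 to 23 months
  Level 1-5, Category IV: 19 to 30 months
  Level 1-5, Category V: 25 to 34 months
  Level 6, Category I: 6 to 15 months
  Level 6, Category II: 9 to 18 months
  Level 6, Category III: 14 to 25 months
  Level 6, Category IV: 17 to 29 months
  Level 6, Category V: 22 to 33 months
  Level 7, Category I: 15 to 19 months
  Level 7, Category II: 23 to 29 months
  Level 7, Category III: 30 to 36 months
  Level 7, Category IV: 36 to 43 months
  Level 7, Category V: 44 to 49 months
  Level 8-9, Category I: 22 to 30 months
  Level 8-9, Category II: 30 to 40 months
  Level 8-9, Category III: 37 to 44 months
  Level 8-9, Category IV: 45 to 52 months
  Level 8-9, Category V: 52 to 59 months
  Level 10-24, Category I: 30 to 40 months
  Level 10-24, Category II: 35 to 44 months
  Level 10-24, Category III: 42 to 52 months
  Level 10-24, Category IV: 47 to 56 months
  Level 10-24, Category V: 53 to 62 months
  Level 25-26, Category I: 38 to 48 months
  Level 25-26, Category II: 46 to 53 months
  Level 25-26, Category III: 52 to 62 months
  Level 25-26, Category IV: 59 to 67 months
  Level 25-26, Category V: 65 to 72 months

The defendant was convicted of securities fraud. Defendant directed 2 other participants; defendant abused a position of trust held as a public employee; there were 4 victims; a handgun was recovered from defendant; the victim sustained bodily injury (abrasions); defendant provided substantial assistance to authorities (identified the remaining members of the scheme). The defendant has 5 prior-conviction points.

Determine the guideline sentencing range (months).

Base offense level for securities fraud: 21.
§1 applies (level before this adjustment is 21 < 22, so +1): 21 + 1 = 22.
§3 applies: 22 − 3 = 19.
§4 does not apply.
§5 applies: 19 + 2 = 21.
§6 applies: 21 + 2 = 23.
§7 applies: 23 + 3 = 26.
Final offense level: 26.
Criminal history: 5 prior points → Category II (4-10).
Level 26 falls in the 25-26 band.
Grid: Level 25-26 × Category II = 46-53 months.

46-53 months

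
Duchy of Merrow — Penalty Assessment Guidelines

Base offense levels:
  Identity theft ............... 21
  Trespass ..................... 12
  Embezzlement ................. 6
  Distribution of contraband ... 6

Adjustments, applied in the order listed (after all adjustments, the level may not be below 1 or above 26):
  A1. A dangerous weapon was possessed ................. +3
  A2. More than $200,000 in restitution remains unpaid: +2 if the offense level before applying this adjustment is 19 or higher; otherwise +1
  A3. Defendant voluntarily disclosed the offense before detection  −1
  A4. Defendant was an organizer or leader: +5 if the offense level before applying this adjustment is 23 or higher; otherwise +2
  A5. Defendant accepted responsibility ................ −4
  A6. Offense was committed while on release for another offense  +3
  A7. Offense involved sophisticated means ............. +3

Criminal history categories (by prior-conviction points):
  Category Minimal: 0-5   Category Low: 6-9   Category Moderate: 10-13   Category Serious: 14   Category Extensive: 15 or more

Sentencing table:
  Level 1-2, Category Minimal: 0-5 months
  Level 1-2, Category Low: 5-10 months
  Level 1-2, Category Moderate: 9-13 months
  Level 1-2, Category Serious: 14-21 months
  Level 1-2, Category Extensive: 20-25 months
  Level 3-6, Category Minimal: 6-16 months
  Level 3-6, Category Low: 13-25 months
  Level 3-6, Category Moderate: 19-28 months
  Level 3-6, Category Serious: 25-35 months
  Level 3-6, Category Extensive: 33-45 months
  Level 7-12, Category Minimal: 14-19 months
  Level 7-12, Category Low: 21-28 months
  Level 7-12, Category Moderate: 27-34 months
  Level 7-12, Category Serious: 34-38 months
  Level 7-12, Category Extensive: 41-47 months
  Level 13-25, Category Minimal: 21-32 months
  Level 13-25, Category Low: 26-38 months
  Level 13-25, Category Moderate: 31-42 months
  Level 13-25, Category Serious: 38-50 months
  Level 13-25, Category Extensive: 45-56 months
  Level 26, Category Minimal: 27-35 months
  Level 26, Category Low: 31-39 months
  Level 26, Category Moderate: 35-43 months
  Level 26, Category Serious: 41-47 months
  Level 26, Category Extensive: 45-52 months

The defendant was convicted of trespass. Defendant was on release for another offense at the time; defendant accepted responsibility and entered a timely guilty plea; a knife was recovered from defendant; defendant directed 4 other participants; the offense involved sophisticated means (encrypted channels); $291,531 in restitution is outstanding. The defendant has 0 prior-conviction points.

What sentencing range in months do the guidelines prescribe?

Base offense level for trespass: 12.
A1 applies: 12 + 3 = 15.
A2 applies (level before this adjustment is 15 < 19, so +1): 15 + 1 = 16.
A4 applies (level before this adjustment is 16 < 23, so +2): 16 + 2 = 18.
A5 applies: 18 − 4 = 14.
A6 applies: 14 + 3 = 17.
A7 applies: 17 + 3 = 20.
Final offense level: 20.
Criminal history: 0 prior points → Category Minimal (0-5).
Level 20 falls in the 13-25 band.
Grid: Level 13-25 × Category Minimal = 21-32 months.

21-32 months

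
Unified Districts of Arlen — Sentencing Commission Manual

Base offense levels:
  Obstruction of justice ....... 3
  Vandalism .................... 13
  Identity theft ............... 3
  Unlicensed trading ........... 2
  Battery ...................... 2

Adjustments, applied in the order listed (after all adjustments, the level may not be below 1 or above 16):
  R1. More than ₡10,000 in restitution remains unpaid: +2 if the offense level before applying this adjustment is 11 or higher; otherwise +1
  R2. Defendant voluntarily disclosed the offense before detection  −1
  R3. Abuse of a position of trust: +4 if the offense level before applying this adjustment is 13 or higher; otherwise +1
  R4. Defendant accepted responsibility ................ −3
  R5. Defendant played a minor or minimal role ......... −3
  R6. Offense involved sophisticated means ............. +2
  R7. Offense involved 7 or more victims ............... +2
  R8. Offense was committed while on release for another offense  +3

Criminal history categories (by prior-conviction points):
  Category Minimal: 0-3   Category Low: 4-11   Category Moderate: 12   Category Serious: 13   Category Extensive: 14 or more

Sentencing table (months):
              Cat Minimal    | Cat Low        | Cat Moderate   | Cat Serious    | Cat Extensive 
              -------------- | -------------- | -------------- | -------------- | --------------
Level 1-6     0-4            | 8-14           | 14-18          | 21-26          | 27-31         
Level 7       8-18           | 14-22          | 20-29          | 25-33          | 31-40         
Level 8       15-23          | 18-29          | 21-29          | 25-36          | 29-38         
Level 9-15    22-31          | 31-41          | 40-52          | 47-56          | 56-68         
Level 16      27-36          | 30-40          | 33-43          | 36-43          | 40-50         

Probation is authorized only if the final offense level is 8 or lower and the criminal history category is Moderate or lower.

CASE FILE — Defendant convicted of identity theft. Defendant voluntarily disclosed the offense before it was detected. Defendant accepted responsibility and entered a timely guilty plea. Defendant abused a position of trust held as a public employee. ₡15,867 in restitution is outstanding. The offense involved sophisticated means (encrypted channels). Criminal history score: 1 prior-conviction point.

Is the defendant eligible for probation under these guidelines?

Base offense level for identity theft: 3.
R1 applies (level before this adjustment is 3 < 11, so +1): 3 + 1 = 4.
R2 applies: 4 − 1 = 3.
R3 applies (level before this adjustment is 3 < 13, so +1): 3 + 1 = 4.
R4 applies: 4 − 3 = 1.
R6 applies: 1 + 2 = 3.
Final offense level: 3.
Criminal history: 1 prior point → Category Minimal (0-3).
Level 3 falls in the 1-6 band.
Grid: Level 1-6 × Category Minimal = 0-4 months.
Probation check: level 3 ≤ 8 and category Minimal ≤ Moderate → eligible.

Yes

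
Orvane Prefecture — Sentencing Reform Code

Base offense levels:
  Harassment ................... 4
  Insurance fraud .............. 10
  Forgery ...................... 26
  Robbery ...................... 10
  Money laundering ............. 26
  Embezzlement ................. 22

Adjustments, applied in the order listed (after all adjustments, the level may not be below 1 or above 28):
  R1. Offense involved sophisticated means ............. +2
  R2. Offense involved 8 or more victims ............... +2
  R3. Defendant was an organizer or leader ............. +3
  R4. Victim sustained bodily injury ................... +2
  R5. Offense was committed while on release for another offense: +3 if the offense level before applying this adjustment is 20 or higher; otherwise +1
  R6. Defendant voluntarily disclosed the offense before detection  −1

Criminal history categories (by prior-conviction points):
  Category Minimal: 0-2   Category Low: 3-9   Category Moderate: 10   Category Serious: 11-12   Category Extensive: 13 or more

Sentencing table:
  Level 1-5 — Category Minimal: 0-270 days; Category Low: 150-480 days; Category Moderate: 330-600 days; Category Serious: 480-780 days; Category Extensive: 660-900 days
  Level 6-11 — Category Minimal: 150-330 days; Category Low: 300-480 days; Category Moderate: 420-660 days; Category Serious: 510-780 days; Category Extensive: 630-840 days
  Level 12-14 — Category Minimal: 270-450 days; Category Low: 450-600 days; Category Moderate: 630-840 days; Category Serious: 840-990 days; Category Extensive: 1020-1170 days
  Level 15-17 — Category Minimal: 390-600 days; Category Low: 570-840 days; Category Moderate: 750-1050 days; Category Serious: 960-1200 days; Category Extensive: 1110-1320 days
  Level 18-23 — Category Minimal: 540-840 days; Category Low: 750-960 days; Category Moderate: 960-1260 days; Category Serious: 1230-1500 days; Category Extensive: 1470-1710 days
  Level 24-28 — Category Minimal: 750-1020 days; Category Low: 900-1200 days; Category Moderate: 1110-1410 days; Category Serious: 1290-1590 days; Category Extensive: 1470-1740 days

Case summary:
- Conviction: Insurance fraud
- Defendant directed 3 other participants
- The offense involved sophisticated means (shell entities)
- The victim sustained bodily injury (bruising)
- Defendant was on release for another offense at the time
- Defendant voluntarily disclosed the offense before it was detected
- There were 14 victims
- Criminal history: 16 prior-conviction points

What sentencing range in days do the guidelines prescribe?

Base offense level for insurance fraud: 10.
R1 applies: 10 + 2 = 12.
R2 applies: 12 + 2 = 14.
R3 applies: 14 + 3 = 17.
R4 applies: 17 + 2 = 19.
R5 applies (level before this adjustment is 19 < 20, so +1): 19 + 1 = 20.
R6 applies: 20 − 1 = 19.
Final offense level: 19.
Criminal history: 16 prior points → Category Extensive (13+).
Level 19 falls in the 18-23 band.
Grid: Level 18-23 × Category Extensive = 1470-1710 days.

1470-1710 days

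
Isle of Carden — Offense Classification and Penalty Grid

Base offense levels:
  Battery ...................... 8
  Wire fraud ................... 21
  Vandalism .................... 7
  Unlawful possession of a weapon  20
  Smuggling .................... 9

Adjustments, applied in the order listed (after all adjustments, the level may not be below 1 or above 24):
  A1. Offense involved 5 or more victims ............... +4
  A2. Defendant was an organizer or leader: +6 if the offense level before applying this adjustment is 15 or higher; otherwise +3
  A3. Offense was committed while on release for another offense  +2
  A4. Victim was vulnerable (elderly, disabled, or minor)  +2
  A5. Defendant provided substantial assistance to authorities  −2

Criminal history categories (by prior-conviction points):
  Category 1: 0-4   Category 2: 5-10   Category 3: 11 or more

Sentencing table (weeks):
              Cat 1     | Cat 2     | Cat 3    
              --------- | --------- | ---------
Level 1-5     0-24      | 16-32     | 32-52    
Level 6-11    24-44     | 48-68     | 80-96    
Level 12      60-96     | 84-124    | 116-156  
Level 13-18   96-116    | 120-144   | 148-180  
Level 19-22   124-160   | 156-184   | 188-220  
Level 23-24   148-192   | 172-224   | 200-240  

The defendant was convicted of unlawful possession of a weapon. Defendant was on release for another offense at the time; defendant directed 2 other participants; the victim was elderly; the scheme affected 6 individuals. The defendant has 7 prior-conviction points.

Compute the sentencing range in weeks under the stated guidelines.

172-224 weeks

Base offense level for unlawful possession of a weapon: 20.
A1 applies: 20 + 4 = 24.
A2 applies (level before this adjustment is 24 ≥ 15, so +6): 24 + 6 = 30.
A3 applies: 30 + 2 = 32.
A4 applies: 32 + 2 = 34.
A5 does not apply.
Level 34 exceeds the maximum of 24; capped at 24.
Final offense level: 24.
Criminal history: 7 prior points → Category 2 (5-10).
Level 24 falls in the 23-24 band.
Grid: Level 23-24 × Category 2 = 172-224 weeks.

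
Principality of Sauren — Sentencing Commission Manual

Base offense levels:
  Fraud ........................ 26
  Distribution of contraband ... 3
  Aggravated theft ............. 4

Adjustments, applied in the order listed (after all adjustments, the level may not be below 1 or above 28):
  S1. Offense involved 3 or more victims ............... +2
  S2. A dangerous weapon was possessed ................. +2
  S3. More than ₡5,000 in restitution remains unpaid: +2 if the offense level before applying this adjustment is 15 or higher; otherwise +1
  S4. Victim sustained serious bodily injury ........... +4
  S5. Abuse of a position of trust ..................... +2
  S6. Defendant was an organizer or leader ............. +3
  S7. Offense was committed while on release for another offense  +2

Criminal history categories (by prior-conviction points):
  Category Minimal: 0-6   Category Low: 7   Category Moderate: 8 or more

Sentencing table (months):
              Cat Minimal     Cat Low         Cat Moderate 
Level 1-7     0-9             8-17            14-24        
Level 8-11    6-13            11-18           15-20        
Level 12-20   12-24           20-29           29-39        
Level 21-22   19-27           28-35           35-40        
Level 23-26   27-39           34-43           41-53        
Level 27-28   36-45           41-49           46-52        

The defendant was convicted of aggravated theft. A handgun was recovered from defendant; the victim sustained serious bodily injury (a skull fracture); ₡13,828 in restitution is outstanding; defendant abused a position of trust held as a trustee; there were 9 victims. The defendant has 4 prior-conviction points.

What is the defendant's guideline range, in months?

12-24 months

Base offense level for aggravated theft: 4.
S1 applies: 4 + 2 = 6.
S2 applies: 6 + 2 = 8.
S3 applies (level before this adjustment is 8 < 15, so +1): 8 + 1 = 9.
S4 applies: 9 + 4 = 13.
S5 applies: 13 + 2 = 15.
S6 does not apply.
S7 does not apply.
Final offense level: 15.
Criminal history: 4 prior points → Category Minimal (0-6).
Level 15 falls in the 12-20 band.
Grid: Level 12-20 × Category Minimal = 12-24 months.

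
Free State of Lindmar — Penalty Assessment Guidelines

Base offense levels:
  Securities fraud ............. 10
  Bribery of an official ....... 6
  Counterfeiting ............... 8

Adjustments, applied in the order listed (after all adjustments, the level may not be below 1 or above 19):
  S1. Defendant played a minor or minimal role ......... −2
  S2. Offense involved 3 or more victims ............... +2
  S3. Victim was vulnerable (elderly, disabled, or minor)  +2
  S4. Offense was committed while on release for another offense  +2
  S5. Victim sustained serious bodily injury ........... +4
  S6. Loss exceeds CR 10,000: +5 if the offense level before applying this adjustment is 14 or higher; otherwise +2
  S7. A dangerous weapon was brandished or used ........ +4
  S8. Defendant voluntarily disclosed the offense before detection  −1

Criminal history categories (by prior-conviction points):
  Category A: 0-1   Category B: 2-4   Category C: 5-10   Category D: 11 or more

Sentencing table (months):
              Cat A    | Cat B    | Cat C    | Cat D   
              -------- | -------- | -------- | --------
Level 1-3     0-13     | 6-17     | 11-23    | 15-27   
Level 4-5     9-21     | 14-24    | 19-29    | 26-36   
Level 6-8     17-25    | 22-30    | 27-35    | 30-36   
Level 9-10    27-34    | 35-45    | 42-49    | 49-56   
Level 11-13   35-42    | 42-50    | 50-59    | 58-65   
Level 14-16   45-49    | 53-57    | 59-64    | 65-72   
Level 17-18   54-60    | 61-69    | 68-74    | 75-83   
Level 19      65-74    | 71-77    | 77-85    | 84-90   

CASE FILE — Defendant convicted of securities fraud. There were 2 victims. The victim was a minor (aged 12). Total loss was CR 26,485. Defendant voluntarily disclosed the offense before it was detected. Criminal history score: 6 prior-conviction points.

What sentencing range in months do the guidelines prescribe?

Base offense level for securities fraud: 10.
S1 does not apply.
S3 applies: 10 + 2 = 12.
S4 does not apply.
S5 does not apply.
S6 applies (level before this adjustment is 12 < 14, so +2): 12 + 2 = 14.
S7 does not apply.
S8 applies: 14 − 1 = 13.
Final offense level: 13.
Criminal history: 6 prior points → Category C (5-10).
Level 13 falls in the 11-13 band.
Grid: Level 11-13 × Category C = 50-59 months.

50-59 months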